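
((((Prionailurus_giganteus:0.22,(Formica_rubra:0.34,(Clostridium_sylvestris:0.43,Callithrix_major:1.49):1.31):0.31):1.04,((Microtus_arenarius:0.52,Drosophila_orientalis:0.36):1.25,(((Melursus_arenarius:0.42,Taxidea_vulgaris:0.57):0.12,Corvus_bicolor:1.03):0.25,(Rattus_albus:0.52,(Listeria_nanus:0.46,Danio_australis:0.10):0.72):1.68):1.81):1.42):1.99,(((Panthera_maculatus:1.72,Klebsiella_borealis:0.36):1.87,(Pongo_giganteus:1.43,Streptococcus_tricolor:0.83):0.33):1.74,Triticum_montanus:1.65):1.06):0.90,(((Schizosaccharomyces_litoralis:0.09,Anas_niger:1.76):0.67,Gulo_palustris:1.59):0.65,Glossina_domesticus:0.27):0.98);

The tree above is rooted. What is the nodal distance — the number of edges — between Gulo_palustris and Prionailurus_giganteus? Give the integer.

7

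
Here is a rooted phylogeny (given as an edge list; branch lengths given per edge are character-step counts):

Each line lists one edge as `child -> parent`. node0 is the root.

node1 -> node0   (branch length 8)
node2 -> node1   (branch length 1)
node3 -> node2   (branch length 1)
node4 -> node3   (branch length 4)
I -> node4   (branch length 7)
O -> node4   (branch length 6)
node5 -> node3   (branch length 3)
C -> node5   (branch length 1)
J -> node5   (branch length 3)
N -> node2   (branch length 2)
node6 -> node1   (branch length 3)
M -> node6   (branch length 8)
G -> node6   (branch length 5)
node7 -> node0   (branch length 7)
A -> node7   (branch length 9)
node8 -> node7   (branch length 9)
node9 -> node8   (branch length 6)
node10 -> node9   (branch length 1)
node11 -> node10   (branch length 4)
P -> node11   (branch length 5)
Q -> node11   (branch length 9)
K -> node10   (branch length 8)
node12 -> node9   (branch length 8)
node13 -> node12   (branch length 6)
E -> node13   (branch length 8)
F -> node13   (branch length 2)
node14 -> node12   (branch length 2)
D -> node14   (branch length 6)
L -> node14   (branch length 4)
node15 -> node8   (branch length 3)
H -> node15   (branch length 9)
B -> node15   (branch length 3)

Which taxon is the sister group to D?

L

D attaches to the tree at the node subtending (D,L).
The other lineage descending from that same node — the sister group — is the single tip L.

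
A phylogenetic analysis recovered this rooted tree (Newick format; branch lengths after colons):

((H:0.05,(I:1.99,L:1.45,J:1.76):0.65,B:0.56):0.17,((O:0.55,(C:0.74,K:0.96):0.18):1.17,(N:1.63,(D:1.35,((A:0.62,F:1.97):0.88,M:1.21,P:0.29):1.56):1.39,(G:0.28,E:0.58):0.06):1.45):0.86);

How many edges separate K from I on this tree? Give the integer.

The MRCA of K and I is the root of the tree.
From K up to that node: 4 branches. From I up to the same node: 3 branches. Total: 4 + 3 = 7.

7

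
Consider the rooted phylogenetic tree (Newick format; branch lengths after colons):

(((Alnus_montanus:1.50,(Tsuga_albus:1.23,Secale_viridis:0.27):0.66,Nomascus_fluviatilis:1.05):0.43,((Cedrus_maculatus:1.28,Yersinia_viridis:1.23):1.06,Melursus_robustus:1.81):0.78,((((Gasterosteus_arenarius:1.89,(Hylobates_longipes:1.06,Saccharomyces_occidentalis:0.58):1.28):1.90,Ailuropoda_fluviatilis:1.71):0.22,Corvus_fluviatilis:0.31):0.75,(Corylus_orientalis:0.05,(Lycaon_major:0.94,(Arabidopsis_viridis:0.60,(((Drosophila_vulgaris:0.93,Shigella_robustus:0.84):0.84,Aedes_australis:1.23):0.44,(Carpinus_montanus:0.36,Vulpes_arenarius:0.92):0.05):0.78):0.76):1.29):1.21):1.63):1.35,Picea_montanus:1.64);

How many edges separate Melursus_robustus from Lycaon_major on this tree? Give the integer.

The MRCA of Melursus_robustus and Lycaon_major is the node subtending ((Alnus_montanus,(Tsuga_albus,Secale_viridis),Nomascus_fluviatilis),((Cedrus_maculatus,Yersinia_viridis),Melursus_robustus),((((Gasterosteus_arenarius,(Hylobates_longipes,Saccharomyces_occidentalis)),Ailuropoda_fluviatilis),Corvus_fluviatilis),(Corylus_orientalis,(Lycaon_major,(Arabidopsis_viridis,(((Drosophila_vulgaris,Shigella_robustus),Aedes_australis),(Carpinus_montanus,Vulpes_arenarius))))))).
From Melursus_robustus up to that node: 2 branches. From Lycaon_major up to the same node: 4 branches. Total: 2 + 4 = 6.

6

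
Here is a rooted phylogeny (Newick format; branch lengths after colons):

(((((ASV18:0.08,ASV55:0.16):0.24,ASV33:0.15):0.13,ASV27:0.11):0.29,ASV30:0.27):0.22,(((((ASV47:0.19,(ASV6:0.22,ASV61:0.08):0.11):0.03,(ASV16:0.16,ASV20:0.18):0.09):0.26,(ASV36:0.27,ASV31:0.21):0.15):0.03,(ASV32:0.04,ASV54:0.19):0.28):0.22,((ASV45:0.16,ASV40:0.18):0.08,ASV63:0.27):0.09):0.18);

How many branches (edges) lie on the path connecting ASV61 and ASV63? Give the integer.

8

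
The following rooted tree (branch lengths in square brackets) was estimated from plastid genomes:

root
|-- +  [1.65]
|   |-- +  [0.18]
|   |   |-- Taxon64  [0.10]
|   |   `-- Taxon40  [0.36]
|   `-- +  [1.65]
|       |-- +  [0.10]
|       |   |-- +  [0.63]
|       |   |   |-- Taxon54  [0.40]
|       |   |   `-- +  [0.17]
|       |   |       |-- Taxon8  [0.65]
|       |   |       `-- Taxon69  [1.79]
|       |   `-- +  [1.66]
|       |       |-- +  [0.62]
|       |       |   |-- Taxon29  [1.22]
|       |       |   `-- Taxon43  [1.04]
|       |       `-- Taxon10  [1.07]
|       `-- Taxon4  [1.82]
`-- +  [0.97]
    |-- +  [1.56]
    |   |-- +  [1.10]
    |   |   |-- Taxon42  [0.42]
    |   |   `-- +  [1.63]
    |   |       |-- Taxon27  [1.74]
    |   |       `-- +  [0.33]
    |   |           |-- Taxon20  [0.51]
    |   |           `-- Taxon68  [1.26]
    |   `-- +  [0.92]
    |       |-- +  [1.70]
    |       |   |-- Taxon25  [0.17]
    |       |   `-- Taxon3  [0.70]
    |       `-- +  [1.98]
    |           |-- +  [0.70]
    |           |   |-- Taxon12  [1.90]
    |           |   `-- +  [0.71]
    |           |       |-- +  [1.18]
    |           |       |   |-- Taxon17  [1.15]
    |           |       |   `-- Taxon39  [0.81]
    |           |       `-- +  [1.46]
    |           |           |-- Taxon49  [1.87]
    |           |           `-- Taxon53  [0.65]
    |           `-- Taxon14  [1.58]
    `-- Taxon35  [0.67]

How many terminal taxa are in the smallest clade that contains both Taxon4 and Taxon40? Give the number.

9

The MRCA of Taxon4 and Taxon40 is the node subtending ((Taxon64,Taxon40),(((Taxon54,(Taxon8,Taxon69)),((Taxon29,Taxon43),Taxon10)),Taxon4)).
That clade contains 9 terminal taxa: Taxon10, Taxon29, Taxon4, Taxon40, Taxon43, Taxon54, Taxon64, Taxon69, Taxon8.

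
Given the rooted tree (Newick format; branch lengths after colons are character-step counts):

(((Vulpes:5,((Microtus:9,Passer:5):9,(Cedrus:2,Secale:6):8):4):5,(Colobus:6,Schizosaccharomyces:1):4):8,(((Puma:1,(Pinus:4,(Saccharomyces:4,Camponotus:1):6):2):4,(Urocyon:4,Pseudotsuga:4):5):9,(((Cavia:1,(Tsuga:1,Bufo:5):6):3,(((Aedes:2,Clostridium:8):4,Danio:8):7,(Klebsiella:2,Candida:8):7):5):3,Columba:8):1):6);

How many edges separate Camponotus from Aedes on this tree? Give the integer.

The MRCA of Camponotus and Aedes is the node subtending (((Puma,(Pinus,(Saccharomyces,Camponotus))),(Urocyon,Pseudotsuga)),(((Cavia,(Tsuga,Bufo)),(((Aedes,Clostridium),Danio),(Klebsiella,Candida))),Columba)).
From Camponotus up to that node: 5 branches. From Aedes up to the same node: 6 branches. Total: 5 + 6 = 11.

11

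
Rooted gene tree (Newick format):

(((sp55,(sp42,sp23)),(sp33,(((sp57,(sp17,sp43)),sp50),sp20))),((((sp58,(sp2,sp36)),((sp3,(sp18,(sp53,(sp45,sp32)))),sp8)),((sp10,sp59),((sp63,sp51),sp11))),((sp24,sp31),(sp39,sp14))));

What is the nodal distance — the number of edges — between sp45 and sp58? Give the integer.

The MRCA of sp45 and sp58 is the node subtending ((sp58,(sp2,sp36)),((sp3,(sp18,(sp53,(sp45,sp32)))),sp8)).
From sp45 up to that node: 6 branches. From sp58 up to the same node: 2 branches. Total: 6 + 2 = 8.

8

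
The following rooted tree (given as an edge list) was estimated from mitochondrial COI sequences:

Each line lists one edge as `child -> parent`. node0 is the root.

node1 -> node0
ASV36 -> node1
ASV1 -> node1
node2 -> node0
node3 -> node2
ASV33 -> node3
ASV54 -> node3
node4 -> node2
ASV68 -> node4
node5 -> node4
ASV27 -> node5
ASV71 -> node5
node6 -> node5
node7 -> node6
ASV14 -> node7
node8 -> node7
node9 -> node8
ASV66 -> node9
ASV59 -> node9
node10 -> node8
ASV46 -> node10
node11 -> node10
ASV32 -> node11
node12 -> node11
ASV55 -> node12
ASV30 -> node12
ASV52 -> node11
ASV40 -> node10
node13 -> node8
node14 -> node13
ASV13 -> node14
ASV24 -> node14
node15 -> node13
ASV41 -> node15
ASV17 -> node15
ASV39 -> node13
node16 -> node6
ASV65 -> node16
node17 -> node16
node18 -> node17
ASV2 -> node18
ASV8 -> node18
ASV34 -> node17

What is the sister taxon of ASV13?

ASV24

ASV13 attaches to the tree at the node subtending (ASV13,ASV24).
The other lineage descending from that same node — the sister group — is the single tip ASV24.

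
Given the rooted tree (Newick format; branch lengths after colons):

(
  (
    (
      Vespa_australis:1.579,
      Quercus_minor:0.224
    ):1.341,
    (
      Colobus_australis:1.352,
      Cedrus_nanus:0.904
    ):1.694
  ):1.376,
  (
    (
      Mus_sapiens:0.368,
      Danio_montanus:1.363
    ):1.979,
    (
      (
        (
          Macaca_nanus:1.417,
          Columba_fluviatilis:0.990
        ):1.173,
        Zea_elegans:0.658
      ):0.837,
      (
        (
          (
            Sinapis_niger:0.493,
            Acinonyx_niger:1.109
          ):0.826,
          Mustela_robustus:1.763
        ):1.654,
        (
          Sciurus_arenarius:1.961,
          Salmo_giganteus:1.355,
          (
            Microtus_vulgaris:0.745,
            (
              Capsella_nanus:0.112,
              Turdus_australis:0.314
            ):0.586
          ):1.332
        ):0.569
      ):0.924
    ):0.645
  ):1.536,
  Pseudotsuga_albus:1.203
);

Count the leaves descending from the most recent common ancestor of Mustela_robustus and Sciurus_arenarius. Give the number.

The MRCA of Mustela_robustus and Sciurus_arenarius is the node subtending (((Sinapis_niger,Acinonyx_niger),Mustela_robustus),(Sciurus_arenarius,Salmo_giganteus,(Microtus_vulgaris,(Capsella_nanus,Turdus_australis)))).
That clade contains 8 terminal taxa: Acinonyx_niger, Capsella_nanus, Microtus_vulgaris, Mustela_robustus, Salmo_giganteus, Sciurus_arenarius, Sinapis_niger, Turdus_australis.

8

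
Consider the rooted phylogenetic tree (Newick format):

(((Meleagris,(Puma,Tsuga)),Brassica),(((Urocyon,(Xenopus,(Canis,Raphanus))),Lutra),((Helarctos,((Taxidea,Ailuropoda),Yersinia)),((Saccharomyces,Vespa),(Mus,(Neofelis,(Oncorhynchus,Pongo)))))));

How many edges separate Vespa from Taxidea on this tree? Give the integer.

7

The MRCA of Vespa and Taxidea is the node subtending ((Helarctos,((Taxidea,Ailuropoda),Yersinia)),((Saccharomyces,Vespa),(Mus,(Neofelis,(Oncorhynchus,Pongo))))).
From Vespa up to that node: 3 branches. From Taxidea up to the same node: 4 branches. Total: 3 + 4 = 7.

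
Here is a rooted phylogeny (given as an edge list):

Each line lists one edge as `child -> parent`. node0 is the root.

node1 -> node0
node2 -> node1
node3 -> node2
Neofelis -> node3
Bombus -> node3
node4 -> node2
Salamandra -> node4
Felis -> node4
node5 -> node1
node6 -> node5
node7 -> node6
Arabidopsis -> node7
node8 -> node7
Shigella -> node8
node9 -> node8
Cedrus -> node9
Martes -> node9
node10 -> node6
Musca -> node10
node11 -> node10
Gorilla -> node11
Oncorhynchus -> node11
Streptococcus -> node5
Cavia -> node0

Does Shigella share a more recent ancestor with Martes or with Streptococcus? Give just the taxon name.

The MRCA of Shigella and Martes subtends (Shigella,(Cedrus,Martes)) (3 taxa).
The MRCA of Shigella and Streptococcus subtends (((Arabidopsis,(Shigella,(Cedrus,Martes))),(Musca,(Gorilla,Oncorhynchus))),Streptococcus) (8 taxa).
The first is nested inside the second, so Shigella shares a more recent common ancestor with Martes.

Martes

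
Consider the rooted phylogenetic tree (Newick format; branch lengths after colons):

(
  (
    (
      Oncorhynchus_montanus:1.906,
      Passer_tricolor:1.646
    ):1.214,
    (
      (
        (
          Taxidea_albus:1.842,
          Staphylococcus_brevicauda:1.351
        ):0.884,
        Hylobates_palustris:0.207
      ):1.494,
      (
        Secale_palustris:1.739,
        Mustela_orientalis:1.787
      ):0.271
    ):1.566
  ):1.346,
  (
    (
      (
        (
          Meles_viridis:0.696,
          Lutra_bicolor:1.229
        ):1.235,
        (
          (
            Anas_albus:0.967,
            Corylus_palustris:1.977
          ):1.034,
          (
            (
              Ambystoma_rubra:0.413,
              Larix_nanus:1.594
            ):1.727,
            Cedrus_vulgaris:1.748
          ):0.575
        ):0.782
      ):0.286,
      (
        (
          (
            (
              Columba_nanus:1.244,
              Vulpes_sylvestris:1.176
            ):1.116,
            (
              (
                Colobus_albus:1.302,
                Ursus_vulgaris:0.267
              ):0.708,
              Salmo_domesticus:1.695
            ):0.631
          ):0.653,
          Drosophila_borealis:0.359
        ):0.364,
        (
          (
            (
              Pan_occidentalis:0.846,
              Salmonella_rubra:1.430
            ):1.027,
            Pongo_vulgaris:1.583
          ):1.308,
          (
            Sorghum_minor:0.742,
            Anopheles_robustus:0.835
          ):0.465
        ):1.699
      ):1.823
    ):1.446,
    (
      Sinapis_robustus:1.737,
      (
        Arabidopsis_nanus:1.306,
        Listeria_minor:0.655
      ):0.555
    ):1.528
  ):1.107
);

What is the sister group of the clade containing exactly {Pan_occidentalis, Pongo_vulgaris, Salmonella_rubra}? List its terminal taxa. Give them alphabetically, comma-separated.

The clade containing exactly {Pan_occidentalis, Pongo_vulgaris, Salmonella_rubra} attaches to the tree at the node subtending (((Pan_occidentalis,Salmonella_rubra),Pongo_vulgaris),(Sorghum_minor,Anopheles_robustus)).
The other lineage descending from that same node — the sister group — is (Sorghum_minor,Anopheles_robustus); its 2 tips in alphabetical order are the answer.

Anopheles_robustus, Sorghum_minor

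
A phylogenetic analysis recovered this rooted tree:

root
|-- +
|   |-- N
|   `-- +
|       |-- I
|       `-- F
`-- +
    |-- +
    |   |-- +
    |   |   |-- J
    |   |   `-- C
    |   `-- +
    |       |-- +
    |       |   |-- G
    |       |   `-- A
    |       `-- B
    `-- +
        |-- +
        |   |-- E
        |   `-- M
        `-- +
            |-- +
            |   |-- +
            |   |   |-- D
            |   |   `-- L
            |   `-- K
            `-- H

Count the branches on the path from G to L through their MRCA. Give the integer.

The MRCA of G and L is the node subtending (((J,C),((G,A),B)),((E,M),(((D,L),K),H))).
From G up to that node: 4 branches. From L up to the same node: 5 branches. Total: 4 + 5 = 9.

9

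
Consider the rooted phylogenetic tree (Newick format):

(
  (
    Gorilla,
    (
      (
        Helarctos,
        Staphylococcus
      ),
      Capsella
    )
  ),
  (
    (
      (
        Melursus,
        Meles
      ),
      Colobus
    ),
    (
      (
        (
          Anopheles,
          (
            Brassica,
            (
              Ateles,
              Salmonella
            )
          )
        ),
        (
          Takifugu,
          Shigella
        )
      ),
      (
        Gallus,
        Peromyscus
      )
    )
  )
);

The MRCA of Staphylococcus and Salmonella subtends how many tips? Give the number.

The MRCA of Staphylococcus and Salmonella is the root, so the clade is the entire tree.
That clade contains 15 terminal taxa: Anopheles, Ateles, Brassica, Capsella, Colobus, Gallus, Gorilla, Helarctos, Meles, Melursus, Peromyscus, Salmonella, Shigella, Staphylococcus, Takifugu.

15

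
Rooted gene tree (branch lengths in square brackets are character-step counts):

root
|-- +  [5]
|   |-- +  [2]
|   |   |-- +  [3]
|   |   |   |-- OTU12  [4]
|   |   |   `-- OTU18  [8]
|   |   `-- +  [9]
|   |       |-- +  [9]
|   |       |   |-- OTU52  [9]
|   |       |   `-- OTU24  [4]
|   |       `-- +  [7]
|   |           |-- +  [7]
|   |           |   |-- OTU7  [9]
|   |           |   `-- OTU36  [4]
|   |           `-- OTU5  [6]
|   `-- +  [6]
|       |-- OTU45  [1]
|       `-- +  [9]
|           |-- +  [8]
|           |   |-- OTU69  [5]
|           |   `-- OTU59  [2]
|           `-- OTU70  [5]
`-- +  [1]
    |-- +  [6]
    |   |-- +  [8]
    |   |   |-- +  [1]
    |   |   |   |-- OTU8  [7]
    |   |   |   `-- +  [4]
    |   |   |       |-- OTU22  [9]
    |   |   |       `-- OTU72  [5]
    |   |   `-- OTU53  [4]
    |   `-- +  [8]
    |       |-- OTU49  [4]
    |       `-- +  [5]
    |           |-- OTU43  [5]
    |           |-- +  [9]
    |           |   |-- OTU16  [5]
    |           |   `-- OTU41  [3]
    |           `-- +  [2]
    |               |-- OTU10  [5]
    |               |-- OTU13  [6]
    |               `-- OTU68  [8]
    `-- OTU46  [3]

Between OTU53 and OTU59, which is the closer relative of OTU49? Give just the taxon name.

OTU53

The MRCA of OTU49 and OTU53 subtends (((OTU8,(OTU22,OTU72)),OTU53),(OTU49,(OTU43,(OTU16,OTU41),(OTU10,OTU13,OTU68)))) (11 taxa).
The MRCA of OTU49 and OTU59 is the root, subtending the entire tree (23 taxa).
The first is nested inside the second, so OTU49 shares a more recent common ancestor with OTU53.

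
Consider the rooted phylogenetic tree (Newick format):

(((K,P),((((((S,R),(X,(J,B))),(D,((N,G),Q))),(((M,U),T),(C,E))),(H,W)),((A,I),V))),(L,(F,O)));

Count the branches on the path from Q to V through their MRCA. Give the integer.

The MRCA of Q and V is the node subtending ((((((S,R),(X,(J,B))),(D,((N,G),Q))),(((M,U),T),(C,E))),(H,W)),((A,I),V)).
From Q up to that node: 6 branches. From V up to the same node: 2 branches. Total: 6 + 2 = 8.

8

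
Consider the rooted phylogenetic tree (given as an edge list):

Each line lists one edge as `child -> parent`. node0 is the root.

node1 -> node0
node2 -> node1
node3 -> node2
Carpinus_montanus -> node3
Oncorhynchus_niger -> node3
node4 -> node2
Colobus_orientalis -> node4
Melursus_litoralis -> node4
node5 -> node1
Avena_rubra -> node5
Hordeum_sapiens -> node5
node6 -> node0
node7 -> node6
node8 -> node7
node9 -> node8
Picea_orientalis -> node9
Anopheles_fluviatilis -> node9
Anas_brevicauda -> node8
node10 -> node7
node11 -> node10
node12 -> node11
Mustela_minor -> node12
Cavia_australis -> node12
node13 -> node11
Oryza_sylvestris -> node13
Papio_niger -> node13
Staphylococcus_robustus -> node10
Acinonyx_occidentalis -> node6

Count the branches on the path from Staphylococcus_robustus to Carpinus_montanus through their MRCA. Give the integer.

8

The MRCA of Staphylococcus_robustus and Carpinus_montanus is the root of the tree.
From Staphylococcus_robustus up to that node: 4 branches. From Carpinus_montanus up to the same node: 4 branches. Total: 4 + 4 = 8.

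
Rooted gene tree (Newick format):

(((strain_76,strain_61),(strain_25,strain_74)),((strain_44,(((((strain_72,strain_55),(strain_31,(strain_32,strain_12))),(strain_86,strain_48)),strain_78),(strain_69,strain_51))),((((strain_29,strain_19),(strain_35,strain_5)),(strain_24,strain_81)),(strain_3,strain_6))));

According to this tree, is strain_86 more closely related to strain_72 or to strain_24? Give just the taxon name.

The MRCA of strain_86 and strain_72 subtends (((strain_72,strain_55),(strain_31,(strain_32,strain_12))),(strain_86,strain_48)) (7 taxa).
The MRCA of strain_86 and strain_24 subtends ((strain_44,(((((strain_72,strain_55),(strain_31,(strain_32,strain_12))),(strain_86,strain_48)),strain_78),(strain_69,strain_51))),((((strain_29,strain_19),(strain_35,strain_5)),(strain_24,strain_81)),(strain_3,strain_6))) (19 taxa).
The first is nested inside the second, so strain_86 shares a more recent common ancestor with strain_72.

strain_72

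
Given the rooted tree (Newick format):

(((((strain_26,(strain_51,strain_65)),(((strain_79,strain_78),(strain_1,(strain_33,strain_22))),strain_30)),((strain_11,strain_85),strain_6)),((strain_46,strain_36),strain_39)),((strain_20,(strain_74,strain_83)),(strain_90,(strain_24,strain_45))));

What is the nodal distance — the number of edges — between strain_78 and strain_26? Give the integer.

The MRCA of strain_78 and strain_26 is the node subtending ((strain_26,(strain_51,strain_65)),(((strain_79,strain_78),(strain_1,(strain_33,strain_22))),strain_30)).
From strain_78 up to that node: 4 branches. From strain_26 up to the same node: 2 branches. Total: 4 + 2 = 6.

6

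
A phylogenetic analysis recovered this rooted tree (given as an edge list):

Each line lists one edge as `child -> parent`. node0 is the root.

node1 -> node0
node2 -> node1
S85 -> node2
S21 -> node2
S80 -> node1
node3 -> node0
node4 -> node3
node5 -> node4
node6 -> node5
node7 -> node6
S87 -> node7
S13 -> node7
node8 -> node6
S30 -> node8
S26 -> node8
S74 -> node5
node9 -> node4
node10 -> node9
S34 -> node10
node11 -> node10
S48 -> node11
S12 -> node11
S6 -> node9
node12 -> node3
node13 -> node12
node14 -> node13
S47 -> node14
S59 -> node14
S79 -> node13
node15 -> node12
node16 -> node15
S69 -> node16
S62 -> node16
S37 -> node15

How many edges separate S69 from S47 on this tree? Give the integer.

The MRCA of S69 and S47 is the node subtending (((S47,S59),S79),((S69,S62),S37)).
From S69 up to that node: 3 branches. From S47 up to the same node: 3 branches. Total: 3 + 3 = 6.

6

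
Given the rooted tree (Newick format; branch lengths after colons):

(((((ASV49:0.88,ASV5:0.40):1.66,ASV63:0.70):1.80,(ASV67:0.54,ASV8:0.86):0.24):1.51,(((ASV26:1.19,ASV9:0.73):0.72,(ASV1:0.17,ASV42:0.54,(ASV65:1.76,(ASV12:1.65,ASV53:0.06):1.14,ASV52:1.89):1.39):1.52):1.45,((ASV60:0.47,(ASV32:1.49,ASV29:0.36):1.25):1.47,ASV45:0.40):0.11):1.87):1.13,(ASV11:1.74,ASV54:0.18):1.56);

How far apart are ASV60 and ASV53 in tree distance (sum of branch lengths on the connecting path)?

The path runs ASV60 → … → MRCA → … → ASV53; the MRCA is the node subtending (((ASV26,ASV9),(ASV1,ASV42,(ASV65,(ASV12,ASV53),ASV52))),((ASV60,(ASV32,ASV29)),ASV45)).
Branch lengths along that path: 0.47 + 1.47 + 0.11 + 1.45 + 1.52 + 1.39 + 1.14 + 0.06 = 7.61.

7.61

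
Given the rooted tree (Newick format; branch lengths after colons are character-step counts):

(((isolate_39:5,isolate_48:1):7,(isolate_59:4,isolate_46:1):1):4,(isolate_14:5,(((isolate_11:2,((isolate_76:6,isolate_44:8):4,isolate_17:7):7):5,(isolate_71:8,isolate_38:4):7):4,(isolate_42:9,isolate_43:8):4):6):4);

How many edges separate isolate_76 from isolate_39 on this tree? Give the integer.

10

The MRCA of isolate_76 and isolate_39 is the root of the tree.
From isolate_76 up to that node: 7 branches. From isolate_39 up to the same node: 3 branches. Total: 7 + 3 = 10.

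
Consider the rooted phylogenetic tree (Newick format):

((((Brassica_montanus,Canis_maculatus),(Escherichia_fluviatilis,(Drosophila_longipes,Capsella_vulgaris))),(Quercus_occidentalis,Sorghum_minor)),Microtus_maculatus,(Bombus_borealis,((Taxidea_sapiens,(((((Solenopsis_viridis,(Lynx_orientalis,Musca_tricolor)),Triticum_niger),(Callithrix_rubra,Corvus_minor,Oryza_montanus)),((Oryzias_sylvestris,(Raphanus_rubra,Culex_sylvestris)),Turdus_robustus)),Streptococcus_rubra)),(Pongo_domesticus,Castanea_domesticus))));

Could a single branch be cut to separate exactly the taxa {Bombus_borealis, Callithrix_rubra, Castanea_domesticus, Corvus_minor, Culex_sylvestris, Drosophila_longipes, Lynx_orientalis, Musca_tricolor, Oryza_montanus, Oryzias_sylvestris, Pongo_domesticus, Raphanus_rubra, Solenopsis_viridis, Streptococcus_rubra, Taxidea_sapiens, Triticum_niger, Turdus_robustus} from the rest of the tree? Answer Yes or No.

The MRCA of the listed taxa is the root, so the smallest clade containing them is the whole tree.
That clade also contains Brassica_montanus, Canis_maculatus, Capsella_vulgaris, Escherichia_fluviatilis, Microtus_maculatus, Quercus_occidentalis, Sorghum_minor, which are not in the proposed group, so the group is not monophyletic.

No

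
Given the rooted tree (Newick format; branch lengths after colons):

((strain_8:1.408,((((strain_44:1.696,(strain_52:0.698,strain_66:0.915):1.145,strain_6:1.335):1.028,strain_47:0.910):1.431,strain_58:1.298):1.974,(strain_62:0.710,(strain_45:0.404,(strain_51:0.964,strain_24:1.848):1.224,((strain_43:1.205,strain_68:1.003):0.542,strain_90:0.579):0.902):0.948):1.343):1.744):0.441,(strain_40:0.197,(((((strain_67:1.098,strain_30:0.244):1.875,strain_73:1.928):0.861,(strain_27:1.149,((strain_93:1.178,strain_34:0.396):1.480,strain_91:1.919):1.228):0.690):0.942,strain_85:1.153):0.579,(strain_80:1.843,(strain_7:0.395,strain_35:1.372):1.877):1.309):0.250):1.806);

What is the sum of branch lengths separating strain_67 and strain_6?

15.364

The path runs strain_67 → … → MRCA → … → strain_6; the MRCA is the root of the tree.
Branch lengths along that path: 1.098 + 1.875 + 0.861 + 0.942 + 0.579 + 0.250 + 1.806 + 0.441 + 1.744 + 1.974 + 1.431 + 1.028 + 1.335 = 15.364.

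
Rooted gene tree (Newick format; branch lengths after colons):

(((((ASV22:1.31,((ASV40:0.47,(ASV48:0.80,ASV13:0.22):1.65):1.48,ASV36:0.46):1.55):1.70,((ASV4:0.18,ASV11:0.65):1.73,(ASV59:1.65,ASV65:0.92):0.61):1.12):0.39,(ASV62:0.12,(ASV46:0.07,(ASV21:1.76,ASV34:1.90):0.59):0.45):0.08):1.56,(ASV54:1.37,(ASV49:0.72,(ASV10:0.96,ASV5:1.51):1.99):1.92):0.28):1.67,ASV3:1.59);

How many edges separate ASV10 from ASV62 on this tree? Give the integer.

The MRCA of ASV10 and ASV62 is the node subtending ((((ASV22,((ASV40,(ASV48,ASV13)),ASV36)),((ASV4,ASV11),(ASV59,ASV65))),(ASV62,(ASV46,(ASV21,ASV34)))),(ASV54,(ASV49,(ASV10,ASV5)))).
From ASV10 up to that node: 4 branches. From ASV62 up to the same node: 3 branches. Total: 4 + 3 = 7.

7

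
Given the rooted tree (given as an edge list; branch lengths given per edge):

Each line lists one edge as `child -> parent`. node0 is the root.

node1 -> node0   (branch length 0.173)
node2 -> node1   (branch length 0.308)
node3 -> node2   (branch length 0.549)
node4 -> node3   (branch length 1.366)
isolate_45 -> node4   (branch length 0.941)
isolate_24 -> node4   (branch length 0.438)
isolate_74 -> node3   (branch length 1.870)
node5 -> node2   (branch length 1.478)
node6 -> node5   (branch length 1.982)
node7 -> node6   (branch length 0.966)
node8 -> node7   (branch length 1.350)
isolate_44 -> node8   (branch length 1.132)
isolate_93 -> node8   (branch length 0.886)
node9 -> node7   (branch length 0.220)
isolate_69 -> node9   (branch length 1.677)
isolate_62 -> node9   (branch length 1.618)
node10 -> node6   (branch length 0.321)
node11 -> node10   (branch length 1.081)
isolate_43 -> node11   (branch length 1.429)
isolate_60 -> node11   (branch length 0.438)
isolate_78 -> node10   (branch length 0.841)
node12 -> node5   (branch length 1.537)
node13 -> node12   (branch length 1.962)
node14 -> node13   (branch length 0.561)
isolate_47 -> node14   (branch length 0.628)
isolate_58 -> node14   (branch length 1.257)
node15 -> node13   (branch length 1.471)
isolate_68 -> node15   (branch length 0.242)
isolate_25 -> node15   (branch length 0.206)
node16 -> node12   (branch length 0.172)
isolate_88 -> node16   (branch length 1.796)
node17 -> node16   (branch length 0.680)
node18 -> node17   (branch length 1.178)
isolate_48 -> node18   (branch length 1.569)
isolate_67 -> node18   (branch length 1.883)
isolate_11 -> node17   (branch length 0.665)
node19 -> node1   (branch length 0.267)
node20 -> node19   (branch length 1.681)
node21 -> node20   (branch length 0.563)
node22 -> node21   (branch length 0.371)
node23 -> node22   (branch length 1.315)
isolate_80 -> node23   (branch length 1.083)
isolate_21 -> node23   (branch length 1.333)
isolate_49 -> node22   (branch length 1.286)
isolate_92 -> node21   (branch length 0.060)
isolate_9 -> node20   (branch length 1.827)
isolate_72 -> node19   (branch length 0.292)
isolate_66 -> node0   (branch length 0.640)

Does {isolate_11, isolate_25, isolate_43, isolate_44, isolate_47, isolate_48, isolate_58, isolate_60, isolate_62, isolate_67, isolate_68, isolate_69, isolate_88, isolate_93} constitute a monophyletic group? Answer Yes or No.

The MRCA of the listed taxa subtends ((((isolate_44,isolate_93),(isolate_69,isolate_62)),((isolate_43,isolate_60),isolate_78)),(((isolate_47,isolate_58),(isolate_68,isolate_25)),(isolate_88,((isolate_48,isolate_67),isolate_11)))).
That clade also contains isolate_78, which is not in the proposed group, so the group is not monophyletic.

No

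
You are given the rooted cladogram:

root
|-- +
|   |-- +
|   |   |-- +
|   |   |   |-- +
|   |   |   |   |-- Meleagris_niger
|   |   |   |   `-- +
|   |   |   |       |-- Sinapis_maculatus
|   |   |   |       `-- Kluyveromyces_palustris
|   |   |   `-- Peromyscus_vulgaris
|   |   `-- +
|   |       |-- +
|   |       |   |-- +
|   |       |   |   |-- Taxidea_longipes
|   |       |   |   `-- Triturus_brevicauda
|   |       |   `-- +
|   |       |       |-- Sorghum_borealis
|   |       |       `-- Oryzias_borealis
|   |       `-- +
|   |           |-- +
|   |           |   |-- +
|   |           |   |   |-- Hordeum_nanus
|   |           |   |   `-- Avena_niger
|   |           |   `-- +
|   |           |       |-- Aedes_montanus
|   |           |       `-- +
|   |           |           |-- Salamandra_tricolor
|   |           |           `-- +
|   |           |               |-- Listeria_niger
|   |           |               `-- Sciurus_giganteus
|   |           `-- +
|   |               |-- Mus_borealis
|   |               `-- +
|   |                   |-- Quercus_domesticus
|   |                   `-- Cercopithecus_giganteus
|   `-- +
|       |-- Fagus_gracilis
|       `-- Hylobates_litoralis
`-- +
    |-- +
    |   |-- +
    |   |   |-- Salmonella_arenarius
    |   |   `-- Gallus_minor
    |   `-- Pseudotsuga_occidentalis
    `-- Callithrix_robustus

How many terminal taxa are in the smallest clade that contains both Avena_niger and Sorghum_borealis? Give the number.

13

The MRCA of Avena_niger and Sorghum_borealis is the node subtending (((Taxidea_longipes,Triturus_brevicauda),(Sorghum_borealis,Oryzias_borealis)),(((Hordeum_nanus,Avena_niger),(Aedes_montanus,(Salamandra_tricolor,(Listeria_niger,Sciurus_giganteus)))),(Mus_borealis,(Quercus_domesticus,Cercopithecus_giganteus)))).
That clade contains 13 terminal taxa: Aedes_montanus, Avena_niger, Cercopithecus_giganteus, Hordeum_nanus, Listeria_niger, Mus_borealis, Oryzias_borealis, Quercus_domesticus, Salamandra_tricolor, Sciurus_giganteus, Sorghum_borealis, Taxidea_longipes, Triturus_brevicauda.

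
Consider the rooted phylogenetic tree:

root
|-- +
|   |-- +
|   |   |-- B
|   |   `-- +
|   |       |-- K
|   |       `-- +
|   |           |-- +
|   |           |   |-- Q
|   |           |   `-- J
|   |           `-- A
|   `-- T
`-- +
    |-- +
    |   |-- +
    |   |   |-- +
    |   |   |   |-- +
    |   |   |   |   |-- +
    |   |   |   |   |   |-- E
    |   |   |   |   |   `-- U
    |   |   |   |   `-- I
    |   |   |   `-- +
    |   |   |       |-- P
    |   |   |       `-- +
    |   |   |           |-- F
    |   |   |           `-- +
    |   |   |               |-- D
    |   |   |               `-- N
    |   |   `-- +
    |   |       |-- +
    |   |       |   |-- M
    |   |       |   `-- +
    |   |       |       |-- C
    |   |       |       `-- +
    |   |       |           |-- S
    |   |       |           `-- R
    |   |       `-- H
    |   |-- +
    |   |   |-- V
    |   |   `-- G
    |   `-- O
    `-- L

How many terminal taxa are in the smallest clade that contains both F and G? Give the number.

15

The MRCA of F and G is the node subtending (((((E,U),I),(P,(F,(D,N)))),((M,(C,(S,R))),H)),(V,G),O).
That clade contains 15 terminal taxa: C, D, E, F, G, H, I, M, N, O, P, R, S, U, V.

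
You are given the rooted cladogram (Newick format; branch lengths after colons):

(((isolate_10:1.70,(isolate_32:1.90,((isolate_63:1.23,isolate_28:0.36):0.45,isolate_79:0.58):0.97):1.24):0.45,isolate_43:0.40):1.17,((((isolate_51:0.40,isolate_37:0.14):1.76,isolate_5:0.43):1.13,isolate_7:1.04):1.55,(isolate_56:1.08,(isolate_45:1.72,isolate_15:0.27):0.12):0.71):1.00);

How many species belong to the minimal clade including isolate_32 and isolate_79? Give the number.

4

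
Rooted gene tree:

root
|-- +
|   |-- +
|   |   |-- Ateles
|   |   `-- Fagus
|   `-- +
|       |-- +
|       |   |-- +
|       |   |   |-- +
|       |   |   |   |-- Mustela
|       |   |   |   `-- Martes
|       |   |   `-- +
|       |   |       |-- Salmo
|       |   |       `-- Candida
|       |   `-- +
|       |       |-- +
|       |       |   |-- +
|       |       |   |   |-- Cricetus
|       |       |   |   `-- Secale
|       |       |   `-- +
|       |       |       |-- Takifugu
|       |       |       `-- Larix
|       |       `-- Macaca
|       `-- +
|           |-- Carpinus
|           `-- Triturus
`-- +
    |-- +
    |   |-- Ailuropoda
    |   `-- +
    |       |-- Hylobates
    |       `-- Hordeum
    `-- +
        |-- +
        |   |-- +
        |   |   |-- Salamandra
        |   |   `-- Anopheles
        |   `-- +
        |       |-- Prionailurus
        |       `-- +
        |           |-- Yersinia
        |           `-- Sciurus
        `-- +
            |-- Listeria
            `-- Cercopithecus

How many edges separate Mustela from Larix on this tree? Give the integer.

The MRCA of Mustela and Larix is the node subtending (((Mustela,Martes),(Salmo,Candida)),(((Cricetus,Secale),(Takifugu,Larix)),Macaca)).
From Mustela up to that node: 3 branches. From Larix up to the same node: 4 branches. Total: 3 + 4 = 7.

7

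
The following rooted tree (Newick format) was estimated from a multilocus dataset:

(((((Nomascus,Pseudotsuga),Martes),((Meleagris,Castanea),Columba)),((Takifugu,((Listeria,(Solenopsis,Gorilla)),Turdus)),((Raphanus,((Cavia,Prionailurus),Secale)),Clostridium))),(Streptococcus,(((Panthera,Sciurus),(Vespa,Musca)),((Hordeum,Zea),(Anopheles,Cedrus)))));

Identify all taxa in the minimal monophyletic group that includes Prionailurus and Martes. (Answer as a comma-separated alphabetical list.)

Tracing Prionailurus: it sits inside (Cavia,Prionailurus).
Tracing Martes: it sits inside ((Nomascus,Pseudotsuga),Martes).
The smallest clade enclosing both is ((((Nomascus,Pseudotsuga),Martes),((Meleagris,Castanea),Columba)),((Takifugu,((Listeria,(Solenopsis,Gorilla)),Turdus)),((Raphanus,((Cavia,Prionailurus),Secale)),Clostridium))); the answer is its 16 terminal taxa in alphabetical order.

Castanea, Cavia, Clostridium, Columba, Gorilla, Listeria, Martes, Meleagris, Nomascus, Prionailurus, Pseudotsuga, Raphanus, Secale, Solenopsis, Takifugu, Turdus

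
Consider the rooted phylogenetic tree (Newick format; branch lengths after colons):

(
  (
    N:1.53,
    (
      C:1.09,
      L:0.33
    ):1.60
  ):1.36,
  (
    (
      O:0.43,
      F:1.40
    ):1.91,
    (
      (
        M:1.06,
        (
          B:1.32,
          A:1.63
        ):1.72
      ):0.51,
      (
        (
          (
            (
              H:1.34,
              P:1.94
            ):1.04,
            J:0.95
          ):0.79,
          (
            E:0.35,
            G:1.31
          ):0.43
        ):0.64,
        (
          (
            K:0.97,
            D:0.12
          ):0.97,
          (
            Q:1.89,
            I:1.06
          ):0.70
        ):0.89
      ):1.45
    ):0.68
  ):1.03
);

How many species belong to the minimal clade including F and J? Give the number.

The MRCA of F and J is the node subtending ((O,F),((M,(B,A)),((((H,P),J),(E,G)),((K,D),(Q,I))))).
That clade contains 14 terminal taxa: A, B, D, E, F, G, H, I, J, K, M, O, P, Q.

14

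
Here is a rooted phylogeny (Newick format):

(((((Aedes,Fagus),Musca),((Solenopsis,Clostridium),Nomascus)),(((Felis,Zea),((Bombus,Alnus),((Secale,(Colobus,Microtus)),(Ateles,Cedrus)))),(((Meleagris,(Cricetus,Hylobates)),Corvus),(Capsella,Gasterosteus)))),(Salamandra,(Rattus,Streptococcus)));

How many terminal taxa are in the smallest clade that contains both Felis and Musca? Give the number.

21

The MRCA of Felis and Musca is the node subtending ((((Aedes,Fagus),Musca),((Solenopsis,Clostridium),Nomascus)),(((Felis,Zea),((Bombus,Alnus),((Secale,(Colobus,Microtus)),(Ateles,Cedrus)))),(((Meleagris,(Cricetus,Hylobates)),Corvus),(Capsella,Gasterosteus)))).
That clade contains 21 terminal taxa: Aedes, Alnus, Ateles, Bombus, Capsella, Cedrus, Clostridium, Colobus, Corvus, Cricetus, Fagus, Felis, Gasterosteus, Hylobates, Meleagris, Microtus, Musca, Nomascus, Secale, Solenopsis, Zea.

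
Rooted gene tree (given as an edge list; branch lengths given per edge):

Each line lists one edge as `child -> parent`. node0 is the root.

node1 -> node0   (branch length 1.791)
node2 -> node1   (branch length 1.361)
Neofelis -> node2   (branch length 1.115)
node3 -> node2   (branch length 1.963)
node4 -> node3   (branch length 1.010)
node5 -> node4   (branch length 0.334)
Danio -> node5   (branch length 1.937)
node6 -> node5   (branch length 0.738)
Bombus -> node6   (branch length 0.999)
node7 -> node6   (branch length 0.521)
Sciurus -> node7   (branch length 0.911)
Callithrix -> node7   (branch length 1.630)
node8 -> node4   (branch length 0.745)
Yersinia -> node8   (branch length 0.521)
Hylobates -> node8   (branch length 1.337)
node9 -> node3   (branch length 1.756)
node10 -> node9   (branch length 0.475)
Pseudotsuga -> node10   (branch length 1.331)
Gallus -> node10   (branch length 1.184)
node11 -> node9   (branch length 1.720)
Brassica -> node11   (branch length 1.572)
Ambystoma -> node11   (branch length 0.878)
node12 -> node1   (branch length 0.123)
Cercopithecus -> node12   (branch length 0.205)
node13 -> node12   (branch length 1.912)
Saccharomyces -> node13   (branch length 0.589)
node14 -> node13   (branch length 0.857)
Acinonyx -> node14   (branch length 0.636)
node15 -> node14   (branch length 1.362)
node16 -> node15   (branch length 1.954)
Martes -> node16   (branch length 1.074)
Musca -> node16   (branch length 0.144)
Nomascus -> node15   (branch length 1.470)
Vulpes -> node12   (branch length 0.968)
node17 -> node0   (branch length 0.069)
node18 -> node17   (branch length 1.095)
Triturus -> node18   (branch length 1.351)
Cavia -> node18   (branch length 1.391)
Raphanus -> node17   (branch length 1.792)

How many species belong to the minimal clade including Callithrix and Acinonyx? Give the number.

18

The MRCA of Callithrix and Acinonyx is the node subtending ((Neofelis,(((Danio,(Bombus,(Sciurus,Callithrix))),(Yersinia,Hylobates)),((Pseudotsuga,Gallus),(Brassica,Ambystoma)))),(Cercopithecus,(Saccharomyces,(Acinonyx,((Martes,Musca),Nomascus))),Vulpes)).
That clade contains 18 terminal taxa: Acinonyx, Ambystoma, Bombus, Brassica, Callithrix, Cercopithecus, Danio, Gallus, Hylobates, Martes, Musca, Neofelis, Nomascus, Pseudotsuga, Saccharomyces, Sciurus, Vulpes, Yersinia.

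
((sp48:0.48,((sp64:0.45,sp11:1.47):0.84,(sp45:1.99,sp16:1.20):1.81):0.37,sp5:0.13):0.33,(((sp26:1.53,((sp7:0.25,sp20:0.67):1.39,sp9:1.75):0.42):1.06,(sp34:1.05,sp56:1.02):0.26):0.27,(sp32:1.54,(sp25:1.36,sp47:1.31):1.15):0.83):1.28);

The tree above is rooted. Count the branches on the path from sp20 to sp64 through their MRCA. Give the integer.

10

The MRCA of sp20 and sp64 is the root of the tree.
From sp20 up to that node: 6 branches. From sp64 up to the same node: 4 branches. Total: 6 + 4 = 10.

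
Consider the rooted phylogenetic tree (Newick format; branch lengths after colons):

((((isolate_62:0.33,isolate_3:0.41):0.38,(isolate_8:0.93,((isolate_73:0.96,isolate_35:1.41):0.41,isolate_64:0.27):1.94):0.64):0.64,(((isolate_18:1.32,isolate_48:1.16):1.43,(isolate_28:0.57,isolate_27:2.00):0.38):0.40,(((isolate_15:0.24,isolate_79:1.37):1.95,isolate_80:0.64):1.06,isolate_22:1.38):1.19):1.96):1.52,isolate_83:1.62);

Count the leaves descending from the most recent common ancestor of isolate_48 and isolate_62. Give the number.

The MRCA of isolate_48 and isolate_62 is the node subtending (((isolate_62,isolate_3),(isolate_8,((isolate_73,isolate_35),isolate_64))),(((isolate_18,isolate_48),(isolate_28,isolate_27)),(((isolate_15,isolate_79),isolate_80),isolate_22))).
That clade contains 14 terminal taxa: isolate_15, isolate_18, isolate_22, isolate_27, isolate_28, isolate_3, isolate_35, isolate_48, isolate_62, isolate_64, isolate_73, isolate_79, isolate_8, isolate_80.

14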